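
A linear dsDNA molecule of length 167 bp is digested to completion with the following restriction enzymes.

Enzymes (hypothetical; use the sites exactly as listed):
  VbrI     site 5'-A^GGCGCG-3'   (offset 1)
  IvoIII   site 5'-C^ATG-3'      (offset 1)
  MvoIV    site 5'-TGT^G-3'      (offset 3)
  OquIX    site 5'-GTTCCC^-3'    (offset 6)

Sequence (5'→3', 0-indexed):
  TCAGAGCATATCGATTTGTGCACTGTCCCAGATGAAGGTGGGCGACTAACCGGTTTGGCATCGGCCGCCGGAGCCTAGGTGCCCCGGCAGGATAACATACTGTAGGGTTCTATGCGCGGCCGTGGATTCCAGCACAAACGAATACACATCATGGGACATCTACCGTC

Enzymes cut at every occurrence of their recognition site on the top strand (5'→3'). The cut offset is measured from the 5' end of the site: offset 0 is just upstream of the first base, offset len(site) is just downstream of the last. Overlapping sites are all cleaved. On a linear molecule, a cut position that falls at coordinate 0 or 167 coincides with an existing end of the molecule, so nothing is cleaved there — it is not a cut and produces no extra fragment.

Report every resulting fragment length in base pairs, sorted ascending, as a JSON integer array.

Site scan:
  VbrI (AGGCGCG, off=1): no sites
  IvoIII (CATG, off=1): starts [149] → cuts [150]
  MvoIV (TGTG, off=3): starts [16] → cuts [19]
  OquIX (GTTCCC, off=6): no sites

Pooled cuts: [19, 150]

Fragment lengths:
  [0,19): 19 bp
  [19,150): 131 bp
  [150,167): 17 bp

[17,19,131]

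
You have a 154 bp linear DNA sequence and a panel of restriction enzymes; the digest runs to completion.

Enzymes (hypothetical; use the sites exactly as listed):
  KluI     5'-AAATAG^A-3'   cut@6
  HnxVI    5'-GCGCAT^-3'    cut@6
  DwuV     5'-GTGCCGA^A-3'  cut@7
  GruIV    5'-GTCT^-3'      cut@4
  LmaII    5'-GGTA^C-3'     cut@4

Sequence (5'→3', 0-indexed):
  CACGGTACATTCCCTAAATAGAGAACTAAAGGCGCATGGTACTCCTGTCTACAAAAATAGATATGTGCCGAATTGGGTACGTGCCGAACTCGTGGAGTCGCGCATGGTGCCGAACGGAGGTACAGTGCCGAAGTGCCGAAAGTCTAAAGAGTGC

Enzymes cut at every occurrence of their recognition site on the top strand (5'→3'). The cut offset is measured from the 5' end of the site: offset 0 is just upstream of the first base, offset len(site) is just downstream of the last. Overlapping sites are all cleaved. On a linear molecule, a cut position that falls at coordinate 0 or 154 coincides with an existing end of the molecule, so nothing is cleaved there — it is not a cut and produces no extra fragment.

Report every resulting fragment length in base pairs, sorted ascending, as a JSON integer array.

[4,6,7,8,8,8,8,9,9,9,9,10,11,14,16,18]

Per-enzyme occurrences:
  KluI AAATAGA/6: at [15, 54] ⇒ [21, 60]
  HnxVI GCGCAT/6: at [31, 99] ⇒ [37, 105]
  DwuV GTGCCGAA/7: at [64, 80, 106, 124, 132] ⇒ [71, 87, 113, 131, 139]
  GruIV GTCT/4: at [46, 141] ⇒ [50, 145]
  LmaII GGTAC/4: at [3, 37, 75, 118] ⇒ [7, 41, 79, 122]

All cut coordinates (distinct, sorted): [7, 21, 37, 41, 50, 60, 71, 79, 87, 105, 113, 122, 131, 139, 145]

Fragments:
  [0,7): 7 bp
  [7,21): 14 bp
  [21,37): 16 bp
  [37,41): 4 bp
  [41,50): 9 bp
  [50,60): 10 bp
  [60,71): 11 bp
  [71,79): 8 bp
  [79,87): 8 bp
  [87,105): 18 bp
  [105,113): 8 bp
  [113,122): 9 bp
  [122,131): 9 bp
  [131,139): 8 bp
  [139,145): 6 bp
  [145,154): 9 bp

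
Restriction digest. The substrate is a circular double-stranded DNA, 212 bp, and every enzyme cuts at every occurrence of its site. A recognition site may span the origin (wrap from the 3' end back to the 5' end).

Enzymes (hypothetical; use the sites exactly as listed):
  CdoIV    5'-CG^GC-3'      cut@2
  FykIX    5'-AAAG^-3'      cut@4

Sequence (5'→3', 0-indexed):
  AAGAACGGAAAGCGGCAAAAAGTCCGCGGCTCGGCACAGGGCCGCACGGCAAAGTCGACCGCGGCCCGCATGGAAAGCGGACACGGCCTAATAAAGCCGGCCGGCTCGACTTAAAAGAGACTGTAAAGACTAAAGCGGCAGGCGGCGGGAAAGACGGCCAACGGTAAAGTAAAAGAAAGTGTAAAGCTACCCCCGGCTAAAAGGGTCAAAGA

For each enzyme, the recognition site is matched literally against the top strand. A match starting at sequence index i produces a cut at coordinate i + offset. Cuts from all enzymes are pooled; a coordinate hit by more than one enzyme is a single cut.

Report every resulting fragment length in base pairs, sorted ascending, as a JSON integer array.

Site scan:
  CdoIV CGGC/2: at [12, 26, 31, 46, 61, 83, 97, 101, 135, 142, 154, 193] ⇒ [14, 28, 33, 48, 63, 85, 99, 103, 137, 144, 156, 195]
  FykIX AAAG/4: at [8, 18, 50, 73, 92, 113, 124, 131, 149, 165, 171, 175, 182, 199, 207, 211] ⇒ [3, 12, 22, 54, 77, 96, 117, 128, 135, 153, 169, 175, 179, 186, 203, 211]

All cut coordinates (distinct, sorted): [3, 12, 14, 22, 28, 33, 48, 54, 63, 77, 85, 96, 99, 103, 117, 128, 135, 137, 144, 153, 156, 169, 175, 179, 186, 195, 203, 211]

Fragments:
  3→12: 9 bp
  12→14: 2 bp
  14→22: 8 bp
  22→28: 6 bp
  28→33: 5 bp
  33→48: 15 bp
  48→54: 6 bp
  54→63: 9 bp
  63→77: 14 bp
  77→85: 8 bp
  85→96: 11 bp
  96→99: 3 bp
  99→103: 4 bp
  103→117: 14 bp
  117→128: 11 bp
  128→135: 7 bp
  135→137: 2 bp
  137→144: 7 bp
  144→153: 9 bp
  153→156: 3 bp
  156→169: 13 bp
  169→175: 6 bp
  175→179: 4 bp
  179→186: 7 bp
  186→195: 9 bp
  195→203: 8 bp
  203→211: 8 bp
  211→3 (wrap): 212-211+3 = 4 bp

[2,2,3,3,4,4,4,5,6,6,6,7,7,7,8,8,8,8,9,9,9,9,11,11,13,14,14,15]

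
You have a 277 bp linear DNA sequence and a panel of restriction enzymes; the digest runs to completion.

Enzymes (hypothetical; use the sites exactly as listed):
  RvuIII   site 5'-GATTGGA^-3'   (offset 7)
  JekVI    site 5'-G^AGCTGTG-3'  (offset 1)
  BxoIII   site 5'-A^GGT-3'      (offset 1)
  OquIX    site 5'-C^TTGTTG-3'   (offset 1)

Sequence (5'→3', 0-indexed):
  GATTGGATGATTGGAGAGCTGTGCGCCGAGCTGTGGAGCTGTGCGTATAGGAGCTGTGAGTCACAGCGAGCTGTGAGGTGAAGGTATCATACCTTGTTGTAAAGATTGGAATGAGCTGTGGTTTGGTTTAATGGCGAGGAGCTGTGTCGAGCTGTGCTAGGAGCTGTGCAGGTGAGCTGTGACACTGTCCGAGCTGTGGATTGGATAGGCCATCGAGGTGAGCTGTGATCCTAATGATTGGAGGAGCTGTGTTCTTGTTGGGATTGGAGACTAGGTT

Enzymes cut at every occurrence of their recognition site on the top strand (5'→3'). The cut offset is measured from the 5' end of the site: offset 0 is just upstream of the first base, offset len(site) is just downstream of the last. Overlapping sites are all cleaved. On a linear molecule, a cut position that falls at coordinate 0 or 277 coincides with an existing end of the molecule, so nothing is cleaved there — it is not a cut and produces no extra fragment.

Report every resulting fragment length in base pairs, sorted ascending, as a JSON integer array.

[1,2,3,4,4,4,5,6,7,8,8,8,9,10,10,11,11,12,12,14,14,15,17,17,17,22,26]

Site scan:
  RvuIII (GATTGGA, off=7): starts [0, 8, 103, 198, 235, 261] → cuts [7, 15, 110, 205, 242, 268]
  JekVI (GAGCTGTG, off=1): starts [15, 27, 35, 50, 67, 112, 138, 148, 160, 173, 190, 219, 243] → cuts [16, 28, 36, 51, 68, 113, 139, 149, 161, 174, 191, 220, 244]
  BxoIII (AGGT, off=1): starts [75, 81, 169, 215, 272] → cuts [76, 82, 170, 216, 273]
  OquIX (CTTGTTG, off=1): starts [92, 253] → cuts [93, 254]

Pooled cuts: [7, 15, 16, 28, 36, 51, 68, 76, 82, 93, 110, 113, 139, 149, 161, 170, 174, 191, 205, 216, 220, 242, 244, 254, 268, 273]

Fragments:
  [0,7): 7 bp
  [7,15): 8 bp
  [15,16): 1 bp
  [16,28): 12 bp
  [28,36): 8 bp
  [36,51): 15 bp
  [51,68): 17 bp
  [68,76): 8 bp
  [76,82): 6 bp
  [82,93): 11 bp
  [93,110): 17 bp
  [110,113): 3 bp
  [113,139): 26 bp
  [139,149): 10 bp
  [149,161): 12 bp
  [161,170): 9 bp
  [170,174): 4 bp
  [174,191): 17 bp
  [191,205): 14 bp
  [205,216): 11 bp
  [216,220): 4 bp
  [220,242): 22 bp
  [242,244): 2 bp
  [244,254): 10 bp
  [254,268): 14 bp
  [268,273): 5 bp
  [273,277): 4 bp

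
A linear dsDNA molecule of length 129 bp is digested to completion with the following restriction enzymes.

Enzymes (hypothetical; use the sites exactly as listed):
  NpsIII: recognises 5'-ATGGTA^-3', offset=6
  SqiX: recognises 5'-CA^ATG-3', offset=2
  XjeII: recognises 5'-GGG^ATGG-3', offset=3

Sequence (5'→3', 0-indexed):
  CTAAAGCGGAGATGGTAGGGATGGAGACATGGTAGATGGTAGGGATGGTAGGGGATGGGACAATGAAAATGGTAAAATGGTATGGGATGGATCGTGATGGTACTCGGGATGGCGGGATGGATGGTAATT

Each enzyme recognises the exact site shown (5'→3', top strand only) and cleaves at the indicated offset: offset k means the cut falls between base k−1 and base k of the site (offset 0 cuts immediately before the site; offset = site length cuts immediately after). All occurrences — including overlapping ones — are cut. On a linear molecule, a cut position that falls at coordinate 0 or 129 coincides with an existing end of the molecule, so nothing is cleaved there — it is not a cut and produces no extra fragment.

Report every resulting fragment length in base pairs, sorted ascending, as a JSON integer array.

Scan for sites:
  NpsIII ATGGTA/6: at [11, 28, 35, 44, 68, 76, 96, 120] ⇒ [17, 34, 41, 50, 74, 82, 102, 126]
  SqiX CAATG/2: at [60] ⇒ [62]
  XjeII GGGATGG/3: at [17, 41, 51, 83, 105, 113] ⇒ [20, 44, 54, 86, 108, 116]

Pooled cuts: [17, 20, 34, 41, 44, 50, 54, 62, 74, 82, 86, 102, 108, 116, 126]

Fragment lengths:
  [0,17): 17 bp
  [17,20): 3 bp
  [20,34): 14 bp
  [34,41): 7 bp
  [41,44): 3 bp
  [44,50): 6 bp
  [50,54): 4 bp
  [54,62): 8 bp
  [62,74): 12 bp
  [74,82): 8 bp
  [82,86): 4 bp
  [86,102): 16 bp
  [102,108): 6 bp
  [108,116): 8 bp
  [116,126): 10 bp
  [126,129): 3 bp

[3,3,3,4,4,6,6,7,8,8,8,10,12,14,16,17]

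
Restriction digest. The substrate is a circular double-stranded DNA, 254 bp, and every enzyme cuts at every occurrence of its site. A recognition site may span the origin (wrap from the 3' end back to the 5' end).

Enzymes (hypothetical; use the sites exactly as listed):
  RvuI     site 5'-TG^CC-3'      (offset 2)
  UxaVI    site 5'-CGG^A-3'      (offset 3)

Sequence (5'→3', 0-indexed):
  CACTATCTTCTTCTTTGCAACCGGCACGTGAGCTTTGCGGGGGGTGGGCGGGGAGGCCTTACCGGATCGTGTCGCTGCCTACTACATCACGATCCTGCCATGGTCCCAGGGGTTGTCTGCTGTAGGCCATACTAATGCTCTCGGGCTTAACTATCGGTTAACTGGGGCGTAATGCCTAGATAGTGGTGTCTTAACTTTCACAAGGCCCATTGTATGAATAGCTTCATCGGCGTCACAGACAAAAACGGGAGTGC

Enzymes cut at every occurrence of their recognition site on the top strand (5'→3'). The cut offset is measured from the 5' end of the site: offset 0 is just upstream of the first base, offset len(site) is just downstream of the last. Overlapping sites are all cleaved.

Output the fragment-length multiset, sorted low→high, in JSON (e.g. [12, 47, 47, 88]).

Scan for sites:
  RvuI TGCC/2: at [75, 95, 172, 251] ⇒ [77, 97, 174, 253]
  UxaVI CGGA/3: at [62] ⇒ [65]

All cut coordinates (distinct, sorted): [65, 77, 97, 174, 253]

Fragment lengths:
  65→77: 12 bp
  77→97: 20 bp
  97→174: 77 bp
  174→253: 79 bp
  253→65 (wrap): 254-253+65 = 66 bp

[12,20,66,77,79]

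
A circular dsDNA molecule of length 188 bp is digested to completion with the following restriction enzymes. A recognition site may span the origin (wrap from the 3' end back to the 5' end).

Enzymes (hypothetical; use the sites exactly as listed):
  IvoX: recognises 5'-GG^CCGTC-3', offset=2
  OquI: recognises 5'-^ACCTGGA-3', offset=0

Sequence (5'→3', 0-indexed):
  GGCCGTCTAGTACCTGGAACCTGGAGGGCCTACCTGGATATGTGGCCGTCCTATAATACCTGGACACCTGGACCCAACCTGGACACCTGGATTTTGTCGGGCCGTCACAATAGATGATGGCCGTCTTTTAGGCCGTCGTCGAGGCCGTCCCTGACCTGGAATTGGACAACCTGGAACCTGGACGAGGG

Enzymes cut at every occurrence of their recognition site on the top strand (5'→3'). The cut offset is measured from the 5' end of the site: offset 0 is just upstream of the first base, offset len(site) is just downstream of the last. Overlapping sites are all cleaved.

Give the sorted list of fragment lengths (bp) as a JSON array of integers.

Site scan:
  IvoX (GGCCGTC, off=2): starts [0, 43, 99, 118, 130, 142] → cuts [2, 45, 101, 120, 132, 144]
  OquI (ACCTGGA, off=0): starts [11, 18, 31, 57, 65, 76, 84, 153, 168, 175] → cuts [11, 18, 31, 57, 65, 76, 84, 153, 168, 175]

Pooled cuts: [2, 11, 18, 31, 45, 57, 65, 76, 84, 101, 120, 132, 144, 153, 168, 175]

Fragment lengths:
  2→11: 9 bp
  11→18: 7 bp
  18→31: 13 bp
  31→45: 14 bp
  45→57: 12 bp
  57→65: 8 bp
  65→76: 11 bp
  76→84: 8 bp
  84→101: 17 bp
  101→120: 19 bp
  120→132: 12 bp
  132→144: 12 bp
  144→153: 9 bp
  153→168: 15 bp
  168→175: 7 bp
  175→2 (wrap): 188-175+2 = 15 bp

[7,7,8,8,9,9,11,12,12,12,13,14,15,15,17,19]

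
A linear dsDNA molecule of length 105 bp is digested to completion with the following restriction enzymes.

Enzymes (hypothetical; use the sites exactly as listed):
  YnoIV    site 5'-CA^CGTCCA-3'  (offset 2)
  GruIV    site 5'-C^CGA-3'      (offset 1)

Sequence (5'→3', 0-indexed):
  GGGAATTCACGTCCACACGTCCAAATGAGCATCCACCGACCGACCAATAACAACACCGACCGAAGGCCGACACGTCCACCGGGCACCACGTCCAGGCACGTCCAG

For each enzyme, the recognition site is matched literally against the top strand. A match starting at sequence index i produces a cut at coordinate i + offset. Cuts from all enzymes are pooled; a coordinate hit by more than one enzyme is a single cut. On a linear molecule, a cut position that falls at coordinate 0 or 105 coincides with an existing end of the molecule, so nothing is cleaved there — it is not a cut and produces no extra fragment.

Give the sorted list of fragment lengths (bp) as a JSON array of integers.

Scan for sites:
  YnoIV CACGTCCA/2: at [7, 15, 70, 86, 96] ⇒ [9, 17, 72, 88, 98]
  GruIV CCGA/1: at [35, 39, 55, 59, 66] ⇒ [36, 40, 56, 60, 67]

Pooled cuts: [9, 17, 36, 40, 56, 60, 67, 72, 88, 98]

Fragments:
  [0,9): 9 bp
  [9,17): 8 bp
  [17,36): 19 bp
  [36,40): 4 bp
  [40,56): 16 bp
  [56,60): 4 bp
  [60,67): 7 bp
  [67,72): 5 bp
  [72,88): 16 bp
  [88,98): 10 bp
  [98,105): 7 bp

[4,4,5,7,7,8,9,10,16,16,19]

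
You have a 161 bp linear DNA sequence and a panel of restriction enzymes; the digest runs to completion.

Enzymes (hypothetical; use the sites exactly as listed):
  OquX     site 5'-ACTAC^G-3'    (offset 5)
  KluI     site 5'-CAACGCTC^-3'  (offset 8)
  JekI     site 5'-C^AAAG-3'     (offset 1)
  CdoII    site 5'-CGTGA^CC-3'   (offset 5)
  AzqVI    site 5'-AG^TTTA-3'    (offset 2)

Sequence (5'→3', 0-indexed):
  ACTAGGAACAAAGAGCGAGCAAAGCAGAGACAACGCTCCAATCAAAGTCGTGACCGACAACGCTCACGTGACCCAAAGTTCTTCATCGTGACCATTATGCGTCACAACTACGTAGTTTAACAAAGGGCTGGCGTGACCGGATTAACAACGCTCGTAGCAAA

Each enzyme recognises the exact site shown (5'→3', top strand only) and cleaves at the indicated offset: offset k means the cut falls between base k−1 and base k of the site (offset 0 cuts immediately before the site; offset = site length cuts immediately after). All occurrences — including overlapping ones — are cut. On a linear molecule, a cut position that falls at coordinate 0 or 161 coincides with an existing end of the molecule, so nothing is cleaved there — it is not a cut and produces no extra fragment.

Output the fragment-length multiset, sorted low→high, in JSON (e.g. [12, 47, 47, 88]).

[3,4,5,6,6,8,9,10,11,12,15,17,17,18,20]

Per-enzyme occurrences:
  OquX ACTACG/5: at [106] ⇒ [111]
  KluI CAACGCTC/8: at [30, 57, 145] ⇒ [38, 65, 153]
  JekI CAAAG/1: at [8, 19, 42, 73, 120] ⇒ [9, 20, 43, 74, 121]
  CdoII CGTGACC/5: at [48, 66, 86, 131] ⇒ [53, 71, 91, 136]
  AzqVI AGTTTA/2: at [113] ⇒ [115]

Pooled cuts: [9, 20, 38, 43, 53, 65, 71, 74, 91, 111, 115, 121, 136, 153]

Fragment lengths:
  [0,9): 9 bp
  [9,20): 11 bp
  [20,38): 18 bp
  [38,43): 5 bp
  [43,53): 10 bp
  [53,65): 12 bp
  [65,71): 6 bp
  [71,74): 3 bp
  [74,91): 17 bp
  [91,111): 20 bp
  [111,115): 4 bp
  [115,121): 6 bp
  [121,136): 15 bp
  [136,153): 17 bp
  [153,161): 8 bp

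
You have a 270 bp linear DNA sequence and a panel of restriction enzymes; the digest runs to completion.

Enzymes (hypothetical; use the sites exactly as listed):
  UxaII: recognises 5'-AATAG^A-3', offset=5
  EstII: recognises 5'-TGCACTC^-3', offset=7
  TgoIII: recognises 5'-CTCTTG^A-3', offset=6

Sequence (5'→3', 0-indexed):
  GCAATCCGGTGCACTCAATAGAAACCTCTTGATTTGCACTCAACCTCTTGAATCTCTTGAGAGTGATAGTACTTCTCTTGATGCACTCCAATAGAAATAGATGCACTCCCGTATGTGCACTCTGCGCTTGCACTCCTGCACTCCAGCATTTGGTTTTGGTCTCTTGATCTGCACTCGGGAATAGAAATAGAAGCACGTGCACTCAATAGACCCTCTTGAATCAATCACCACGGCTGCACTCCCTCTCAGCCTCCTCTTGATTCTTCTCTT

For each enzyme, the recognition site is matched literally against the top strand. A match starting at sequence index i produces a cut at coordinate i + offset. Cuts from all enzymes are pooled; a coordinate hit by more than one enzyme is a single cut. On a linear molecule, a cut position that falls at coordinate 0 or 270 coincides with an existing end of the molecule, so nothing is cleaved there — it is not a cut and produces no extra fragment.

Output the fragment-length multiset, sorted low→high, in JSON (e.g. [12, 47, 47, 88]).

Site scan:
  UxaII AATAGA/5: at [16, 89, 95, 179, 185, 204] ⇒ [21, 94, 100, 184, 190, 209]
  EstII TGCACTC/7: at [9, 34, 81, 101, 115, 128, 136, 169, 197, 234] ⇒ [16, 41, 88, 108, 122, 135, 143, 176, 204, 241]
  TgoIII CTCTTGA/6: at [25, 44, 53, 74, 160, 212, 253] ⇒ [31, 50, 59, 80, 166, 218, 259]

Pooled cuts: [16, 21, 31, 41, 50, 59, 80, 88, 94, 100, 108, 122, 135, 143, 166, 176, 184, 190, 204, 209, 218, 241, 259]

Fragment lengths:
  [0,16): 16 bp
  [16,21): 5 bp
  [21,31): 10 bp
  [31,41): 10 bp
  [41,50): 9 bp
  [50,59): 9 bp
  [59,80): 21 bp
  [80,88): 8 bp
  [88,94): 6 bp
  [94,100): 6 bp
  [100,108): 8 bp
  [108,122): 14 bp
  [122,135): 13 bp
  [135,143): 8 bp
  [143,166): 23 bp
  [166,176): 10 bp
  [176,184): 8 bp
  [184,190): 6 bp
  [190,204): 14 bp
  [204,209): 5 bp
  [209,218): 9 bp
  [218,241): 23 bp
  [241,259): 18 bp
  [259,270): 11 bp

[5,5,6,6,6,8,8,8,8,9,9,9,10,10,10,11,13,14,14,16,18,21,23,23]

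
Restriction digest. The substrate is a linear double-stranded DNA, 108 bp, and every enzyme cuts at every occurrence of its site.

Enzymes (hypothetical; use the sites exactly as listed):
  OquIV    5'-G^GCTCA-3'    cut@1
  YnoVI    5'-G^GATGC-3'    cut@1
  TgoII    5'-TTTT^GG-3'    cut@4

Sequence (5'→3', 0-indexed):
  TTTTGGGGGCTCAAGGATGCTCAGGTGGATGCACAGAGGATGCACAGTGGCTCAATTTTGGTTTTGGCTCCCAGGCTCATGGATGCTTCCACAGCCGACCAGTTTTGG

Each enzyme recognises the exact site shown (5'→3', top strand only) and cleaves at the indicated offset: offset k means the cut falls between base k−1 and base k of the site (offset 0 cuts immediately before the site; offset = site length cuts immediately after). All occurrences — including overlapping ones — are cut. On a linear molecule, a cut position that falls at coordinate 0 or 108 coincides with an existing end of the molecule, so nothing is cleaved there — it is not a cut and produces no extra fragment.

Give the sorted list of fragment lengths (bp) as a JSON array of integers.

Site scan:
  OquIV GGCTCA/1: at [7, 48, 73] ⇒ [8, 49, 74]
  YnoVI GGATGC/1: at [14, 26, 37, 80] ⇒ [15, 27, 38, 81]
  TgoII TTTTGG/4: at [0, 55, 61, 102] ⇒ [4, 59, 65, 106]

Pooled cuts: [4, 8, 15, 27, 38, 49, 59, 65, 74, 81, 106]

Fragments:
  [0,4): 4 bp
  [4,8): 4 bp
  [8,15): 7 bp
  [15,27): 12 bp
  [27,38): 11 bp
  [38,49): 11 bp
  [49,59): 10 bp
  [59,65): 6 bp
  [65,74): 9 bp
  [74,81): 7 bp
  [81,106): 25 bp
  [106,108): 2 bp

[2,4,4,6,7,7,9,10,11,11,12,25]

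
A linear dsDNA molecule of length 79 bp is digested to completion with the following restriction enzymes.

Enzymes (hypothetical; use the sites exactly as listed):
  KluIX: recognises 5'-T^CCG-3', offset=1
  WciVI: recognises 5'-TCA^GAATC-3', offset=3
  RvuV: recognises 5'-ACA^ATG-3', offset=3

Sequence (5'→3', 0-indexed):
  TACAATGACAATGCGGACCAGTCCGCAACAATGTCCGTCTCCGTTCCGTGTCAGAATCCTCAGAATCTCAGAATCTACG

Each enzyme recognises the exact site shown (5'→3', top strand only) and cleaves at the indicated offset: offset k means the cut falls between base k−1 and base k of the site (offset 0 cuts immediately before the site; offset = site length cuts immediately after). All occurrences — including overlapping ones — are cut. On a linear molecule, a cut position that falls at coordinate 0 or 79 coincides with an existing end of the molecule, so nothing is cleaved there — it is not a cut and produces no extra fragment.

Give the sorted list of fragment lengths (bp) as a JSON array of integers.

[4,4,5,6,6,8,8,8,9,9,12]

Site scan:
  KluIX (TCCG, off=1): starts [21, 33, 39, 44] → cuts [22, 34, 40, 45]
  WciVI (TCAGAATC, off=3): starts [50, 59, 67] → cuts [53, 62, 70]
  RvuV (ACAATG, off=3): starts [1, 7, 27] → cuts [4, 10, 30]

All cut coordinates (distinct, sorted): [4, 10, 22, 30, 34, 40, 45, 53, 62, 70]

Fragment lengths:
  [0,4): 4 bp
  [4,10): 6 bp
  [10,22): 12 bp
  [22,30): 8 bp
  [30,34): 4 bp
  [34,40): 6 bp
  [40,45): 5 bp
  [45,53): 8 bp
  [53,62): 9 bp
  [62,70): 8 bp
  [70,79): 9 bp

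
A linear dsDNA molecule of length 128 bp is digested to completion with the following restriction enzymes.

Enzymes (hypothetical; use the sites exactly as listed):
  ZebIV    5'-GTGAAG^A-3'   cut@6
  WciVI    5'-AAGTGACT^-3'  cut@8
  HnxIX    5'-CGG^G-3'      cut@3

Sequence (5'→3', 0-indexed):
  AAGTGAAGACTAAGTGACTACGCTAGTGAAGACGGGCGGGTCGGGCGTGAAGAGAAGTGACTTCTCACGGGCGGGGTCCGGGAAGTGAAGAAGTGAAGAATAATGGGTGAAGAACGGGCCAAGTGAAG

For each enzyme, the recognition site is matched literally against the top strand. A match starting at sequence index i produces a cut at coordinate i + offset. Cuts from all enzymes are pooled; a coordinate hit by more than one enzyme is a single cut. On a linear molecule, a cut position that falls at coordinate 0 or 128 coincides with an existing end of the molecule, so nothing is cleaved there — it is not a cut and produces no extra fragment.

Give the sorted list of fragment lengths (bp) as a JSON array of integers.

[4,4,4,5,5,7,8,8,8,8,9,10,11,11,12,14]

Per-enzyme occurrences:
  ZebIV GTGAAGA/6: at [2, 25, 46, 84, 92, 106] ⇒ [8, 31, 52, 90, 98, 112]
  WciVI AAGTGACT/8: at [11, 54] ⇒ [19, 62]
  HnxIX CGGG/3: at [32, 36, 41, 67, 71, 78, 114] ⇒ [35, 39, 44, 70, 74, 81, 117]

Pooled cuts: [8, 19, 31, 35, 39, 44, 52, 62, 70, 74, 81, 90, 98, 112, 117]

Fragments:
  [0,8): 8 bp
  [8,19): 11 bp
  [19,31): 12 bp
  [31,35): 4 bp
  [35,39): 4 bp
  [39,44): 5 bp
  [44,52): 8 bp
  [52,62): 10 bp
  [62,70): 8 bp
  [70,74): 4 bp
  [74,81): 7 bp
  [81,90): 9 bp
  [90,98): 8 bp
  [98,112): 14 bp
  [112,117): 5 bp
  [117,128): 11 bp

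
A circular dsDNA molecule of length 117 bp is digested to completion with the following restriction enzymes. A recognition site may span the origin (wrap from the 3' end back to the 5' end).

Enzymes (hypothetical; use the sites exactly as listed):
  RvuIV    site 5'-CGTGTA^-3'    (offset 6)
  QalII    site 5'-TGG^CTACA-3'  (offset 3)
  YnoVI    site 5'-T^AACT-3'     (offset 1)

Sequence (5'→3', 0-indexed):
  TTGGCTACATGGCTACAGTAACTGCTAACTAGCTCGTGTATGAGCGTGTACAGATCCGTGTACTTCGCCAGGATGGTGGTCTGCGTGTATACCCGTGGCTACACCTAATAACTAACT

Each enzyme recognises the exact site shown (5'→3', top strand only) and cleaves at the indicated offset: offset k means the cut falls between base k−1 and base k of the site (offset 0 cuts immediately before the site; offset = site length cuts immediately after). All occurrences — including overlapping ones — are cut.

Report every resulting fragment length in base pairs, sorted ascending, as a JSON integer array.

Site scan:
  RvuIV (CGTGTA, off=6): starts [34, 44, 56, 83] → cuts [40, 50, 62, 89]
  QalII (TGGCTACA, off=3): starts [1, 9, 95] → cuts [4, 12, 98]
  YnoVI (TAACT, off=1): starts [18, 25, 108, 112] → cuts [19, 26, 109, 113]

All cut coordinates (distinct, sorted): [4, 12, 19, 26, 40, 50, 62, 89, 98, 109, 113]

Fragments:
  4→12: 8 bp
  12→19: 7 bp
  19→26: 7 bp
  26→40: 14 bp
  40→50: 10 bp
  50→62: 12 bp
  62→89: 27 bp
  89→98: 9 bp
  98→109: 11 bp
  109→113: 4 bp
  113→4 (wrap): 117-113+4 = 8 bp

[4,7,7,8,8,9,10,11,12,14,27]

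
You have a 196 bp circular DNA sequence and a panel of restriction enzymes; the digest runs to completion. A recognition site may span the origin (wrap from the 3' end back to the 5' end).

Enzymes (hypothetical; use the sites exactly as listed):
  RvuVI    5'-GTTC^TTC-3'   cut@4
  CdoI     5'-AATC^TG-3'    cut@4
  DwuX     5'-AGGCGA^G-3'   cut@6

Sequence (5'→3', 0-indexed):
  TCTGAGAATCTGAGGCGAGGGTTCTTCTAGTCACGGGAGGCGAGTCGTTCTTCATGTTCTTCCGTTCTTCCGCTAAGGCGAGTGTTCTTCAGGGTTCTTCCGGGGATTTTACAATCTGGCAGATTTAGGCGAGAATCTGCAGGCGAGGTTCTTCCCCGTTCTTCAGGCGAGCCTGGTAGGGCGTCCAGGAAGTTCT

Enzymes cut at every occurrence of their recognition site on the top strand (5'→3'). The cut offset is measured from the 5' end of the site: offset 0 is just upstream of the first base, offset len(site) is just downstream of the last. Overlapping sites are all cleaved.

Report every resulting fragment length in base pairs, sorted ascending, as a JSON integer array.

[5,5,6,6,7,8,8,9,9,9,10,10,11,14,16,19,19,25]

Per-enzyme occurrences:
  RvuVI (GTTCTTC, off=4): starts [20, 46, 55, 63, 83, 93, 147, 157, 191] → cuts [24, 50, 59, 67, 87, 97, 151, 161, 195]
  CdoI (AATCTG, off=4): starts [6, 112, 133] → cuts [10, 116, 137]
  DwuX (AGGCGAG, off=6): starts [12, 37, 75, 126, 140, 164] → cuts [18, 43, 81, 132, 146, 170]

Pooled cuts: [10, 18, 24, 43, 50, 59, 67, 81, 87, 97, 116, 132, 137, 146, 151, 161, 170, 195]

Fragment lengths:
  10→18: 8 bp
  18→24: 6 bp
  24→43: 19 bp
  43→50: 7 bp
  50→59: 9 bp
  59→67: 8 bp
  67→81: 14 bp
  81→87: 6 bp
  87→97: 10 bp
  97→116: 19 bp
  116→132: 16 bp
  132→137: 5 bp
  137→146: 9 bp
  146→151: 5 bp
  151→161: 10 bp
  161→170: 9 bp
  170→195: 25 bp
  195→10 (wrap): 196-195+10 = 11 bp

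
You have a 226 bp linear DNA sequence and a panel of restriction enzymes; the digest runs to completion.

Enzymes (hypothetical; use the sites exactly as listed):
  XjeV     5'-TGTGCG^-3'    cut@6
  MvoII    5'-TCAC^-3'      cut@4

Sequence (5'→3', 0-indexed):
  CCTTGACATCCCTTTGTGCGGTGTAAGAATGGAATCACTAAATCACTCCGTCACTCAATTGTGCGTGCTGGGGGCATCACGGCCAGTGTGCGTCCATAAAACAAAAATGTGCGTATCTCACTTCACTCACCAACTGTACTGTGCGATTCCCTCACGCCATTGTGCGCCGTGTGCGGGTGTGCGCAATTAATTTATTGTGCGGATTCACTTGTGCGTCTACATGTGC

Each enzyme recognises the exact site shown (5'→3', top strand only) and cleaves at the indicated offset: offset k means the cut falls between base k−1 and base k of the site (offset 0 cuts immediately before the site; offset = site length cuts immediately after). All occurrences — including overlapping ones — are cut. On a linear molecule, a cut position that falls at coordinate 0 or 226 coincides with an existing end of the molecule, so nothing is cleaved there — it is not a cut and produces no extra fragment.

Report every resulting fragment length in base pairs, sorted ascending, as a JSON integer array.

[4,5,7,7,8,8,8,8,9,10,11,11,11,12,15,15,18,18,20,21]

Per-enzyme occurrences:
  XjeV TGTGCG/6: at [14, 59, 86, 107, 139, 160, 169, 177, 195, 209] ⇒ [20, 65, 92, 113, 145, 166, 175, 183, 201, 215]
  MvoII TCAC/4: at [34, 42, 50, 76, 117, 122, 126, 151, 204] ⇒ [38, 46, 54, 80, 121, 126, 130, 155, 208]

Pooled cuts: [20, 38, 46, 54, 65, 80, 92, 113, 121, 126, 130, 145, 155, 166, 175, 183, 201, 208, 215]

Fragment lengths:
  [0,20): 20 bp
  [20,38): 18 bp
  [38,46): 8 bp
  [46,54): 8 bp
  [54,65): 11 bp
  [65,80): 15 bp
  [80,92): 12 bp
  [92,113): 21 bp
  [113,121): 8 bp
  [121,126): 5 bp
  [126,130): 4 bp
  [130,145): 15 bp
  [145,155): 10 bp
  [155,166): 11 bp
  [166,175): 9 bp
  [175,183): 8 bp
  [183,201): 18 bp
  [201,208): 7 bp
  [208,215): 7 bp
  [215,226): 11 bp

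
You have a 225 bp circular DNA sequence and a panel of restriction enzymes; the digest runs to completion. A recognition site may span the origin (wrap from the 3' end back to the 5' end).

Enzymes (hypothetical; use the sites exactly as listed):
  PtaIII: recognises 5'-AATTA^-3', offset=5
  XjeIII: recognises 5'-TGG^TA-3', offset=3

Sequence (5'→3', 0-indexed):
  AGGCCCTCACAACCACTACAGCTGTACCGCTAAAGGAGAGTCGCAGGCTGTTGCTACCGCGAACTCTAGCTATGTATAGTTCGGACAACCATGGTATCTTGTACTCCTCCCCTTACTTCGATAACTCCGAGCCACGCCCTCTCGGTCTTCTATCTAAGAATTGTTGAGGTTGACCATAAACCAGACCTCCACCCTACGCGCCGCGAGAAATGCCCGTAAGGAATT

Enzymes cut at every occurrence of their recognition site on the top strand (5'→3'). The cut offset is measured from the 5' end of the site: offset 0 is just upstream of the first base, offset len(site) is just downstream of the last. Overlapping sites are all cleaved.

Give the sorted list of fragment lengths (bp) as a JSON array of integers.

Site scan:
  PtaIII (AATTA, off=5): starts [221] → cuts [1]
  XjeIII (TGGTA, off=3): starts [91] → cuts [94]

Pooled cuts: [1, 94]

Fragments:
  1→94: 93 bp
  94→1 (wrap): 225-94+1 = 132 bp

[93,132]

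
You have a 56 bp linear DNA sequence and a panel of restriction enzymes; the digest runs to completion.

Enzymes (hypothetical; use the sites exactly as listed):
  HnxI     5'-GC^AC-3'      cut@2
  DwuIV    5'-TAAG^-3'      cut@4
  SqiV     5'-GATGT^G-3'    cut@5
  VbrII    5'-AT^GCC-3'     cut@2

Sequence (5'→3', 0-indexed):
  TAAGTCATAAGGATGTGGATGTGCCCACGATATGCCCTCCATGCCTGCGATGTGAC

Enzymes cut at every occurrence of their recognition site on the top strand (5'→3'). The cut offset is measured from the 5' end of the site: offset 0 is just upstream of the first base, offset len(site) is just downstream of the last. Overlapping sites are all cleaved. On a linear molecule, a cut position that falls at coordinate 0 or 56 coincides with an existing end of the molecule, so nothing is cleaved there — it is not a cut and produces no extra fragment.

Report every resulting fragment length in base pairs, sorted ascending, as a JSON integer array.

Per-enzyme occurrences:
  HnxI (GCAC, off=2): no sites
  DwuIV TAAG/4: at [0, 7] ⇒ [4, 11]
  SqiV GATGTG/5: at [11, 17, 48] ⇒ [16, 22, 53]
  VbrII ATGCC/2: at [31, 40] ⇒ [33, 42]

All cut coordinates (distinct, sorted): [4, 11, 16, 22, 33, 42, 53]

Fragments:
  [0,4): 4 bp
  [4,11): 7 bp
  [11,16): 5 bp
  [16,22): 6 bp
  [22,33): 11 bp
  [33,42): 9 bp
  [42,53): 11 bp
  [53,56): 3 bp

[3,4,5,6,7,9,11,11]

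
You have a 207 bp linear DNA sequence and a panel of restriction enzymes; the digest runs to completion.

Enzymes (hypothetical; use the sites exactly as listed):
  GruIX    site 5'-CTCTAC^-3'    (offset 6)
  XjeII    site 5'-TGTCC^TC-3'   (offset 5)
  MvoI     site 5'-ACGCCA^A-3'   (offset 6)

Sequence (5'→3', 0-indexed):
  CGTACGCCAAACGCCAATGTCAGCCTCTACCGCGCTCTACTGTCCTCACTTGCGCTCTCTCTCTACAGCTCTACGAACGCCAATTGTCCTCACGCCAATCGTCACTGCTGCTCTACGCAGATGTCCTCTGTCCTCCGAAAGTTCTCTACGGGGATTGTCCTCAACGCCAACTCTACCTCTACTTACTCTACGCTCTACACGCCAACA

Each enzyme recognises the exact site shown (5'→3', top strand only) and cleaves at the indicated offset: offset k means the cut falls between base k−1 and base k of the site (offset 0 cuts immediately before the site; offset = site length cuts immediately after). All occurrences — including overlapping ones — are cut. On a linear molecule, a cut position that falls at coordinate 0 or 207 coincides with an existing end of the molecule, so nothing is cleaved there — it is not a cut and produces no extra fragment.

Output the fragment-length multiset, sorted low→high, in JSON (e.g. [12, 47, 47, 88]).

Per-enzyme occurrences:
  GruIX CTCTAC/6: at [24, 34, 60, 68, 110, 143, 170, 176, 185, 192] ⇒ [30, 40, 66, 74, 116, 149, 176, 182, 191, 198]
  XjeII TGTCCTC/5: at [40, 84, 121, 128, 155] ⇒ [45, 89, 126, 133, 160]
  MvoI ACGCCAA/6: at [3, 10, 76, 91, 163, 198] ⇒ [9, 16, 82, 97, 169, 204]

Pooled cuts: [9, 16, 30, 40, 45, 66, 74, 82, 89, 97, 116, 126, 133, 149, 160, 169, 176, 182, 191, 198, 204]

Fragments:
  [0,9): 9 bp
  [9,16): 7 bp
  [16,30): 14 bp
  [30,40): 10 bp
  [40,45): 5 bp
  [45,66): 21 bp
  [66,74): 8 bp
  [74,82): 8 bp
  [82,89): 7 bp
  [89,97): 8 bp
  [97,116): 19 bp
  [116,126): 10 bp
  [126,133): 7 bp
  [133,149): 16 bp
  [149,160): 11 bp
  [160,169): 9 bp
  [169,176): 7 bp
  [176,182): 6 bp
  [182,191): 9 bp
  [191,198): 7 bp
  [198,204): 6 bp
  [204,207): 3 bp

[3,5,6,6,7,7,7,7,7,8,8,8,9,9,9,10,10,11,14,16,19,21]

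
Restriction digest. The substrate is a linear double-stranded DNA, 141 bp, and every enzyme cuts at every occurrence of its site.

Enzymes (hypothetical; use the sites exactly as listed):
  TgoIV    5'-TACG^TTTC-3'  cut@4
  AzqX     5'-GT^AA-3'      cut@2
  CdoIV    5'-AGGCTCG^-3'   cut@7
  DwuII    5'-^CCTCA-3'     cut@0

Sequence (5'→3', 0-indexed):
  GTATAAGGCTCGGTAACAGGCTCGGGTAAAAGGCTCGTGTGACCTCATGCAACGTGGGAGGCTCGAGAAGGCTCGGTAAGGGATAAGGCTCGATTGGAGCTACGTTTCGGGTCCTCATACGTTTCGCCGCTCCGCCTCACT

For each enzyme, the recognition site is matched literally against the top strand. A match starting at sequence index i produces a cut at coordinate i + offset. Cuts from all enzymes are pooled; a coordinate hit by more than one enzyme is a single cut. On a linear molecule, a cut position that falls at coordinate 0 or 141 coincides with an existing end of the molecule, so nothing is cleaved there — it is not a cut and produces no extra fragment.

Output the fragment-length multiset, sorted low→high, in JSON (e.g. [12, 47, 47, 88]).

[2,2,3,5,7,8,9,10,10,10,12,12,13,15,23]

Per-enzyme occurrences:
  TgoIV TACGTTTC/4: at [100, 117] ⇒ [104, 121]
  AzqX GTAA/2: at [12, 25, 75] ⇒ [14, 27, 77]
  CdoIV AGGCTCG/7: at [5, 17, 30, 58, 68, 85] ⇒ [12, 24, 37, 65, 75, 92]
  DwuII CCTCA/0: at [42, 112, 134] ⇒ [42, 112, 134]

Pooled cuts: [12, 14, 24, 27, 37, 42, 65, 75, 77, 92, 104, 112, 121, 134]

Fragment lengths:
  [0,12): 12 bp
  [12,14): 2 bp
  [14,24): 10 bp
  [24,27): 3 bp
  [27,37): 10 bp
  [37,42): 5 bp
  [42,65): 23 bp
  [65,75): 10 bp
  [75,77): 2 bp
  [77,92): 15 bp
  [92,104): 12 bp
  [104,112): 8 bp
  [112,121): 9 bp
  [121,134): 13 bp
  [134,141): 7 bp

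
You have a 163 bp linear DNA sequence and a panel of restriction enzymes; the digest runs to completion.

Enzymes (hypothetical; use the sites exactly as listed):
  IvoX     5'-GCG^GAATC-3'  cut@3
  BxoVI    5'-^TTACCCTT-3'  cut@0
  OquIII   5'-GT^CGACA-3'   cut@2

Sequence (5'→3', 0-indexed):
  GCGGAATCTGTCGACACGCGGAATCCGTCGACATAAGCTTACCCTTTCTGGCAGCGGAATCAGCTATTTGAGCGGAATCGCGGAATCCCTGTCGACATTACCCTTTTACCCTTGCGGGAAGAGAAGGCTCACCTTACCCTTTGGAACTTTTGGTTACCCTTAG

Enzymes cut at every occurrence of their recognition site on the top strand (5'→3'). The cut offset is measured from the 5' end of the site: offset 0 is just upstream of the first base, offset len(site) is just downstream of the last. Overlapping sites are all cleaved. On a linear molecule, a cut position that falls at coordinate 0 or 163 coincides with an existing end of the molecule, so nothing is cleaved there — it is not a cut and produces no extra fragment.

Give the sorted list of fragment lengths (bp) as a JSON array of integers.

Scan for sites:
  IvoX (GCGGAATC, off=3): starts [0, 17, 53, 71, 79] → cuts [3, 20, 56, 74, 82]
  BxoVI (TTACCCTT, off=0): starts [38, 97, 105, 133, 153] → cuts [38, 97, 105, 133, 153]
  OquIII (GTCGACA, off=2): starts [9, 26, 90] → cuts [11, 28, 92]

All cut coordinates (distinct, sorted): [3, 11, 20, 28, 38, 56, 74, 82, 92, 97, 105, 133, 153]

Fragments:
  [0,3): 3 bp
  [3,11): 8 bp
  [11,20): 9 bp
  [20,28): 8 bp
  [28,38): 10 bp
  [38,56): 18 bp
  [56,74): 18 bp
  [74,82): 8 bp
  [82,92): 10 bp
  [92,97): 5 bp
  [97,105): 8 bp
  [105,133): 28 bp
  [133,153): 20 bp
  [153,163): 10 bp

[3,5,8,8,8,8,9,10,10,10,18,18,20,28]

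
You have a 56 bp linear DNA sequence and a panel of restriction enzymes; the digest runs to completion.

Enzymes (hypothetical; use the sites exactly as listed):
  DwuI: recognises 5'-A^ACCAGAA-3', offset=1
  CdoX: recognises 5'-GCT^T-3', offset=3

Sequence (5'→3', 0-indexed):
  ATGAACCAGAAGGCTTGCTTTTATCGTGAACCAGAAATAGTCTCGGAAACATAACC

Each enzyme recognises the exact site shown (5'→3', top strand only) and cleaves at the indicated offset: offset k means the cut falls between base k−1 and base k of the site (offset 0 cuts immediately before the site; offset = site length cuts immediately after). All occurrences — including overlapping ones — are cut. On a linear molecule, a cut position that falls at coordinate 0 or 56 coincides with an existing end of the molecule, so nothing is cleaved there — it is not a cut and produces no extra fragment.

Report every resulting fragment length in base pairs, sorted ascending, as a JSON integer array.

Per-enzyme occurrences:
  DwuI (AACCAGAA, off=1): starts [3, 28] → cuts [4, 29]
  CdoX (GCTT, off=3): starts [12, 16] → cuts [15, 19]

All cut coordinates (distinct, sorted): [4, 15, 19, 29]

Fragments:
  [0,4): 4 bp
  [4,15): 11 bp
  [15,19): 4 bp
  [19,29): 10 bp
  [29,56): 27 bp

[4,4,10,11,27]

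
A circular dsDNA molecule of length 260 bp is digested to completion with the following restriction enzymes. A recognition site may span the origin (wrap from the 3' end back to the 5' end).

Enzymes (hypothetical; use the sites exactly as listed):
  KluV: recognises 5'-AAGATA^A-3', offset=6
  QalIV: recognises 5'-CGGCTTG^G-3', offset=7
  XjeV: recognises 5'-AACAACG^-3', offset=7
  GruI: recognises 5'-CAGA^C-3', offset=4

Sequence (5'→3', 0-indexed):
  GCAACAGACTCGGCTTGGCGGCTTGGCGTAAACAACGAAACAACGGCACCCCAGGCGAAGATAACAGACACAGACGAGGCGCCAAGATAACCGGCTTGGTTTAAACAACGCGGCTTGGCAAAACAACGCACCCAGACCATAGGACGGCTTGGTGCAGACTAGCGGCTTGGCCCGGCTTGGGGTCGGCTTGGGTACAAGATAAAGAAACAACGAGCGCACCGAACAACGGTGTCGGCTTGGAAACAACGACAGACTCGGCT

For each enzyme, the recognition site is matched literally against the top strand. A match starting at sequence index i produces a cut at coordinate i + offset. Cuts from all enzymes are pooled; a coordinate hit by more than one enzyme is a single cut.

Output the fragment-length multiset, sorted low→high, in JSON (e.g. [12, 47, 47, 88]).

[5,5,6,7,7,8,8,8,9,9,9,10,11,11,11,11,11,11,12,12,15,15,15,16,18]

Site scan:
  KluV AAGATAA/6: at [57, 83, 195] ⇒ [63, 89, 201]
  QalIV CGGCTTGG/7: at [10, 18, 91, 110, 144, 162, 172, 183, 232] ⇒ [17, 25, 98, 117, 151, 169, 179, 190, 239]
  XjeV AACAACG/7: at [30, 38, 103, 121, 205, 221, 241] ⇒ [37, 45, 110, 128, 212, 228, 248]
  GruI CAGAC/4: at [4, 64, 70, 132, 154, 249] ⇒ [8, 68, 74, 136, 158, 253]

Pooled cuts: [8, 17, 25, 37, 45, 63, 68, 74, 89, 98, 110, 117, 128, 136, 151, 158, 169, 179, 190, 201, 212, 228, 239, 248, 253]

Fragment lengths:
  8→17: 9 bp
  17→25: 8 bp
  25→37: 12 bp
  37→45: 8 bp
  45→63: 18 bp
  63→68: 5 bp
  68→74: 6 bp
  74→89: 15 bp
  89→98: 9 bp
  98→110: 12 bp
  110→117: 7 bp
  117→128: 11 bp
  128→136: 8 bp
  136→151: 15 bp
  151→158: 7 bp
  158→169: 11 bp
  169→179: 10 bp
  179→190: 11 bp
  190→201: 11 bp
  201→212: 11 bp
  212→228: 16 bp
  228→239: 11 bp
  239→248: 9 bp
  248→253: 5 bp
  253→8 (wrap): 260-253+8 = 15 bp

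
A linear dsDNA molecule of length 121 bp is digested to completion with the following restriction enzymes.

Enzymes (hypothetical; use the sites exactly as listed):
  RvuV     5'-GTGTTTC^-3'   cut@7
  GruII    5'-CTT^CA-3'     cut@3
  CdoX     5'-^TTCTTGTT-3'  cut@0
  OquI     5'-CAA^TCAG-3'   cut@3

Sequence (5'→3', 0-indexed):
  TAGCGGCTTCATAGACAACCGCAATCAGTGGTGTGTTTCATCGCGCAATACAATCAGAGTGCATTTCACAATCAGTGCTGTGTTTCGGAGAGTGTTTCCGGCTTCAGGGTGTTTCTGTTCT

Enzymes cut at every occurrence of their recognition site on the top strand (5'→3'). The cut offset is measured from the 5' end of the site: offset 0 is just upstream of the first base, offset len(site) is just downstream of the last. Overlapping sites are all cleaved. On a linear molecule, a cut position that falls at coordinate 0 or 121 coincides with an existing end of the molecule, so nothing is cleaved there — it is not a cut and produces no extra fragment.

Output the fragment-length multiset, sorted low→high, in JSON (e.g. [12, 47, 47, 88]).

[6,6,9,11,12,14,15,15,15,18]

Site scan:
  RvuV GTGTTTC/7: at [32, 79, 91, 108] ⇒ [39, 86, 98, 115]
  GruII CTTCA/3: at [6, 101] ⇒ [9, 104]
  CdoX (TTCTTGTT, off=0): no sites
  OquI CAATCAG/3: at [21, 50, 68] ⇒ [24, 53, 71]

Pooled cuts: [9, 24, 39, 53, 71, 86, 98, 104, 115]

Fragments:
  [0,9): 9 bp
  [9,24): 15 bp
  [24,39): 15 bp
  [39,53): 14 bp
  [53,71): 18 bp
  [71,86): 15 bp
  [86,98): 12 bp
  [98,104): 6 bp
  [104,115): 11 bp
  [115,121): 6 bp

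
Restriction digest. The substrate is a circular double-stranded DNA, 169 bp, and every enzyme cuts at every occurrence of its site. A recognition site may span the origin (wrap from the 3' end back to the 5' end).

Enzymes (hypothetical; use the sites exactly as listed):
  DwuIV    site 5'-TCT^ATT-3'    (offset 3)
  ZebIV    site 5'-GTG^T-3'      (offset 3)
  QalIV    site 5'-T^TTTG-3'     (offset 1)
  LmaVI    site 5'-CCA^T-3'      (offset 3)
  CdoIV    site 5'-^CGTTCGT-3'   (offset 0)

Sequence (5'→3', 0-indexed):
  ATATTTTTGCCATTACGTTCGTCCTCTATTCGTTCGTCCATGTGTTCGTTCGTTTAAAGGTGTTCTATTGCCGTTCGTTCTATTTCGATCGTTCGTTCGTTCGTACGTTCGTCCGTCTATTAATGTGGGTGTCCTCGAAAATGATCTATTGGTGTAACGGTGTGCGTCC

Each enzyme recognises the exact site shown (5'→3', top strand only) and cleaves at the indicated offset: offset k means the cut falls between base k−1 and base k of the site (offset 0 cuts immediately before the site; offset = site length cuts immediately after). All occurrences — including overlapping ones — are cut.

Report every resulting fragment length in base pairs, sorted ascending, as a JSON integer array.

[2,3,3,4,4,4,4,4,5,7,7,8,8,8,8,10,10,12,13,13,16,16]

Scan for sites:
  DwuIV (TCTATT, off=3): starts [24, 63, 78, 115, 144] → cuts [27, 66, 81, 118, 147]
  ZebIV (GTGT, off=3): starts [41, 59, 128, 151, 159] → cuts [44, 62, 131, 154, 162]
  QalIV (TTTTG, off=1): starts [4] → cuts [5]
  LmaVI (CCAT, off=3): starts [9, 37, 167] → cuts [1, 12, 40]
  CdoIV (CGTTCGT, off=0): starts [15, 30, 46, 71, 89, 93, 97, 105] → cuts [15, 30, 46, 71, 89, 93, 97, 105]

All cut coordinates (distinct, sorted): [1, 5, 12, 15, 27, 30, 40, 44, 46, 62, 66, 71, 81, 89, 93, 97, 105, 118, 131, 147, 154, 162]

Fragment lengths:
  1→5: 4 bp
  5→12: 7 bp
  12→15: 3 bp
  15→27: 12 bp
  27→30: 3 bp
  30→40: 10 bp
  40→44: 4 bp
  44→46: 2 bp
  46→62: 16 bp
  62→66: 4 bp
  66→71: 5 bp
  71→81: 10 bp
  81→89: 8 bp
  89→93: 4 bp
  93→97: 4 bp
  97→105: 8 bp
  105→118: 13 bp
  118→131: 13 bp
  131→147: 16 bp
  147→154: 7 bp
  154→162: 8 bp
  162→1 (wrap): 169-162+1 = 8 bp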